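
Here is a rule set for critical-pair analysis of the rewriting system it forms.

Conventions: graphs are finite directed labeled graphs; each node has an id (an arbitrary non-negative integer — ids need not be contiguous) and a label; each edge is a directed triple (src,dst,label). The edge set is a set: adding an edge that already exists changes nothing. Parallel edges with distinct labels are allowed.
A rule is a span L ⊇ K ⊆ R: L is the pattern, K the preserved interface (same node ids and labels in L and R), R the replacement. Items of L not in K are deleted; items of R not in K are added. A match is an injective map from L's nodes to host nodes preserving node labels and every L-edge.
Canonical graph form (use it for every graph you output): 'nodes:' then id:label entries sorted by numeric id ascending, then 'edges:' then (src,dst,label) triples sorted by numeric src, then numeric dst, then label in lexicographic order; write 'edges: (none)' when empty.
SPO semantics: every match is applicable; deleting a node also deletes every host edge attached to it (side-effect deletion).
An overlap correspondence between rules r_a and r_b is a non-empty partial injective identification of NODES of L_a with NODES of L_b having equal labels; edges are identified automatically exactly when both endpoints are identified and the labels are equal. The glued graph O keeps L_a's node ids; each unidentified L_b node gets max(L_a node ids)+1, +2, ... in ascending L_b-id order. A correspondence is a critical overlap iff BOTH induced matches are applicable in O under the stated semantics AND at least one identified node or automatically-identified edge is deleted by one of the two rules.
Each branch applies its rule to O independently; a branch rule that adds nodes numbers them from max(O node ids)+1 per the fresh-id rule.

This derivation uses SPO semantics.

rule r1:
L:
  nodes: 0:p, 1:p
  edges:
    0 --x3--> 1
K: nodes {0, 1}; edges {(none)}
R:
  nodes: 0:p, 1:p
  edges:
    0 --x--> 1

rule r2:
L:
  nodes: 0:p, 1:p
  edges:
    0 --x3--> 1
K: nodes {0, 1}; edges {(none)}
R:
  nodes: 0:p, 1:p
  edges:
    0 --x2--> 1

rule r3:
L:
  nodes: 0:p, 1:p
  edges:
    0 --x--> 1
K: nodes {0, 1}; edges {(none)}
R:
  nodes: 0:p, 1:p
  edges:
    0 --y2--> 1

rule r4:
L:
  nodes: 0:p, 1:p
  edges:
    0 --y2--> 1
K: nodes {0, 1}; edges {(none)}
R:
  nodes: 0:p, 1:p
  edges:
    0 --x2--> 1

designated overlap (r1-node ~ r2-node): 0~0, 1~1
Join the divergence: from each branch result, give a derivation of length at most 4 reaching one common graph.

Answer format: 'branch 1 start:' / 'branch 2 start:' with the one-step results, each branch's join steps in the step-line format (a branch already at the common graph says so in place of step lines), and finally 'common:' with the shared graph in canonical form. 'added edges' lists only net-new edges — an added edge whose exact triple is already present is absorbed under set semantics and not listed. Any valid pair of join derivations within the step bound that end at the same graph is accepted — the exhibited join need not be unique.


branch 1 start:
nodes: 0:p, 1:p
edges: (0,1,x)
branch 2 start:
nodes: 0:p, 1:p
edges: (0,1,x2)
branch 1 step 1: rule r3; match: 0->0, 1->1; deleted nodes (none); deleted edges (0,1,x); added nodes (none); added edges (0,1,y2); result: nodes: 0:p, 1:p edges: (0,1,y2)
branch 1 step 2: rule r4; match: 0->0, 1->1; deleted nodes (none); deleted edges (0,1,y2); added nodes (none); added edges (0,1,x2); result: nodes: 0:p, 1:p edges: (0,1,x2)
branch 2: already at the common graph (0 steps)
common:
nodes: 0:p, 1:p
edges: (0,1,x2)


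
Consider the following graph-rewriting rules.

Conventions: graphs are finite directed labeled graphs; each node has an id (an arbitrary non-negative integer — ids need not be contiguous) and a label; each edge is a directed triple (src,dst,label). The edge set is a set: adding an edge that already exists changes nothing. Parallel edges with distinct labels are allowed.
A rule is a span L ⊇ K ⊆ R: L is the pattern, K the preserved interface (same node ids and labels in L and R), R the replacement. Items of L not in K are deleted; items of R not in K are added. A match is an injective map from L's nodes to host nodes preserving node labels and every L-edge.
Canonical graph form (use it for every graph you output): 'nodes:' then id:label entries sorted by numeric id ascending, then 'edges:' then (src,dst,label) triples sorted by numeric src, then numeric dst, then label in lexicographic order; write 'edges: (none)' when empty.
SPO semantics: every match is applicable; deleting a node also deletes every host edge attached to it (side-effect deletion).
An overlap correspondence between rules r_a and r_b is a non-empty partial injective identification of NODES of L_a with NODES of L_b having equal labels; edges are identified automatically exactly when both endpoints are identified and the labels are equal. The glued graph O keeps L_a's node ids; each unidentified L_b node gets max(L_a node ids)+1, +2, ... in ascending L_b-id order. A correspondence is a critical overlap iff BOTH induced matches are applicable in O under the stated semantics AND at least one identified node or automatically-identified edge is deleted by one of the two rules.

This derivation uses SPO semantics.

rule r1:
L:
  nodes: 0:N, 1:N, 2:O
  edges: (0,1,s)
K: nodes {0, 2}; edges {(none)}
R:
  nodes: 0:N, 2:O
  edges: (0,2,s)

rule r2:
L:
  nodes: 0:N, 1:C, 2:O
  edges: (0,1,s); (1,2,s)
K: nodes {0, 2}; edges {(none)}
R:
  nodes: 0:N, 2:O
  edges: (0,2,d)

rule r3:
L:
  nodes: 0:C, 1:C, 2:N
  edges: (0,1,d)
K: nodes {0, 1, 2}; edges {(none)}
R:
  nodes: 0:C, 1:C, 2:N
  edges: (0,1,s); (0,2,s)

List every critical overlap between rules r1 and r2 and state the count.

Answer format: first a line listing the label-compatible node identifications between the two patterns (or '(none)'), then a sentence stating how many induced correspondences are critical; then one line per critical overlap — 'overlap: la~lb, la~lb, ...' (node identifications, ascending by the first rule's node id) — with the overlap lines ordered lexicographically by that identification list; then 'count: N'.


label-compatible node identifications between L(r1) and L(r2): 0~0, 1~0, 2~2
2 of the induced correspondences are critical overlaps of r1 and r2.
overlap: 1~0
overlap: 1~0, 2~2
count: 2


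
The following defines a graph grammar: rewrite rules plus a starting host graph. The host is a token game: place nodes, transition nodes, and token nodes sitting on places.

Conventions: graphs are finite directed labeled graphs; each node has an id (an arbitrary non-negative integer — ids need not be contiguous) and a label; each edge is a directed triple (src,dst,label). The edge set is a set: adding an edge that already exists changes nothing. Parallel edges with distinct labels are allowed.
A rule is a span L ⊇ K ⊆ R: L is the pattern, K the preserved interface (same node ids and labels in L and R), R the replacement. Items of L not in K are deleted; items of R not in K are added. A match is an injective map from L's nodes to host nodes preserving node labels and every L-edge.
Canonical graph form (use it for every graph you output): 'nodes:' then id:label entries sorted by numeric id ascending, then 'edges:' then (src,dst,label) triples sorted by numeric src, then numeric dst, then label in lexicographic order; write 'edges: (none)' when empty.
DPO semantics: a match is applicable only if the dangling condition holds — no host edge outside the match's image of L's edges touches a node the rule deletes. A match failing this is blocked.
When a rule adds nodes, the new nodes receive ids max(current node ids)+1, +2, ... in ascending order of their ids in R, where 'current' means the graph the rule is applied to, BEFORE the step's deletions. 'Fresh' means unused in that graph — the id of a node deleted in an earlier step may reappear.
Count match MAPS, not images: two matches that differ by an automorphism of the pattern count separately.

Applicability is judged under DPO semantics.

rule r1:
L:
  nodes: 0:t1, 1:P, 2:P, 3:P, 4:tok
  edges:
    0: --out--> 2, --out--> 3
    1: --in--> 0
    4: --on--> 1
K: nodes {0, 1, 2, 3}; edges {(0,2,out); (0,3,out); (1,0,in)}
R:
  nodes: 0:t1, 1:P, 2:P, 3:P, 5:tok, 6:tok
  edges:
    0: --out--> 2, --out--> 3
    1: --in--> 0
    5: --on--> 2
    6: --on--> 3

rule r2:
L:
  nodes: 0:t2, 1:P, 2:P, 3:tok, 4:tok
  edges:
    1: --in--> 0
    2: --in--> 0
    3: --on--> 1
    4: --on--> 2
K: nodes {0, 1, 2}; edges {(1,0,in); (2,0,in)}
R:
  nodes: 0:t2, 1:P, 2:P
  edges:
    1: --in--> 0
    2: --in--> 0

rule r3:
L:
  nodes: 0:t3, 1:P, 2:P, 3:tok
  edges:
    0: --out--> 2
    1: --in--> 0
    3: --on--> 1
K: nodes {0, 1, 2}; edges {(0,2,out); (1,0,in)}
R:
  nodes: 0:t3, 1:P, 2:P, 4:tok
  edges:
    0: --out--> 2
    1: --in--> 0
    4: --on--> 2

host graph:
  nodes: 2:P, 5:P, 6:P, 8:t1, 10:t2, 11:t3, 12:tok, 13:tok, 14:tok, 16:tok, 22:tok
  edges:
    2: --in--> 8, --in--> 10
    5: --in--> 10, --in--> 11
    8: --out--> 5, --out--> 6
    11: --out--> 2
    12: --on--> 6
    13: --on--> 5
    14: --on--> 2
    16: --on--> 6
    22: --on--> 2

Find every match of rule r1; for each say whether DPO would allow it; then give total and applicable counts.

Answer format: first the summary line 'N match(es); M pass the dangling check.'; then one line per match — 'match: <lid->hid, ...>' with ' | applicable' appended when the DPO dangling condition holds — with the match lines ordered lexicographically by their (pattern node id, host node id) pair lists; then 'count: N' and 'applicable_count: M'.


4 match(es); 4 pass the dangling check.
match: 0->8, 1->2, 2->5, 3->6, 4->14 | applicable
match: 0->8, 1->2, 2->5, 3->6, 4->22 | applicable
match: 0->8, 1->2, 2->6, 3->5, 4->14 | applicable
match: 0->8, 1->2, 2->6, 3->5, 4->22 | applicable
count: 4
applicable_count: 4


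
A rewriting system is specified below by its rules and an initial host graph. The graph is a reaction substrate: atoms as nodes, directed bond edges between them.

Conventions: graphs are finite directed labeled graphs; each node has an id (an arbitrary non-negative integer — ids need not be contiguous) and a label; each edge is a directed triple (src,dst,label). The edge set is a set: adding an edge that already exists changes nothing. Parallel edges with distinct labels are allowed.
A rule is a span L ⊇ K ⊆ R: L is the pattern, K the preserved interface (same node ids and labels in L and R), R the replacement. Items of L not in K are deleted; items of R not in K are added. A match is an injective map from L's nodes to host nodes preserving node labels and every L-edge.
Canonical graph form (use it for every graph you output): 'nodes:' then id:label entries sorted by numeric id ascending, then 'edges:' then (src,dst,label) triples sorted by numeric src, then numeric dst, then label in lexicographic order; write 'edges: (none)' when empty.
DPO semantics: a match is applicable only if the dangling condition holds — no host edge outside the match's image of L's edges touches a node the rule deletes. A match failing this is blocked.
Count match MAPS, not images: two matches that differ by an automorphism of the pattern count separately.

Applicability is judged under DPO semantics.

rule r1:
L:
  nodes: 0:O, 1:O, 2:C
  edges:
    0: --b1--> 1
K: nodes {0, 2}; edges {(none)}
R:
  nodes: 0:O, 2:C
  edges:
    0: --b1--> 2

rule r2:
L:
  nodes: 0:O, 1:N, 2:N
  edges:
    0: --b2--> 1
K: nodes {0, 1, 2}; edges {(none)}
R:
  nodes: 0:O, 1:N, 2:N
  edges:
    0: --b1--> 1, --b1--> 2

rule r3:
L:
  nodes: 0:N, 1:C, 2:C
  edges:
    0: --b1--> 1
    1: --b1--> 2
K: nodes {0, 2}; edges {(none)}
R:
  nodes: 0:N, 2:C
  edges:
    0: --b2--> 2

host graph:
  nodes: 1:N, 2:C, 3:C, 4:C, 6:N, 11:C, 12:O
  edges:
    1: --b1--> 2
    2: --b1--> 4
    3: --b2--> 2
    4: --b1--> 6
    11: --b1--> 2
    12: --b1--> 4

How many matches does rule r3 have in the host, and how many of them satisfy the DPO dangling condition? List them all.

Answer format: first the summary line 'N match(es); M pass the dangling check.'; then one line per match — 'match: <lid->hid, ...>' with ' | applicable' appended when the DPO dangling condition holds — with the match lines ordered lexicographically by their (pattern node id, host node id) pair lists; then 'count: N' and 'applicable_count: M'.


1 match(es); 0 pass the dangling check.
match: 0->1, 1->2, 2->4
count: 1
applicable_count: 0


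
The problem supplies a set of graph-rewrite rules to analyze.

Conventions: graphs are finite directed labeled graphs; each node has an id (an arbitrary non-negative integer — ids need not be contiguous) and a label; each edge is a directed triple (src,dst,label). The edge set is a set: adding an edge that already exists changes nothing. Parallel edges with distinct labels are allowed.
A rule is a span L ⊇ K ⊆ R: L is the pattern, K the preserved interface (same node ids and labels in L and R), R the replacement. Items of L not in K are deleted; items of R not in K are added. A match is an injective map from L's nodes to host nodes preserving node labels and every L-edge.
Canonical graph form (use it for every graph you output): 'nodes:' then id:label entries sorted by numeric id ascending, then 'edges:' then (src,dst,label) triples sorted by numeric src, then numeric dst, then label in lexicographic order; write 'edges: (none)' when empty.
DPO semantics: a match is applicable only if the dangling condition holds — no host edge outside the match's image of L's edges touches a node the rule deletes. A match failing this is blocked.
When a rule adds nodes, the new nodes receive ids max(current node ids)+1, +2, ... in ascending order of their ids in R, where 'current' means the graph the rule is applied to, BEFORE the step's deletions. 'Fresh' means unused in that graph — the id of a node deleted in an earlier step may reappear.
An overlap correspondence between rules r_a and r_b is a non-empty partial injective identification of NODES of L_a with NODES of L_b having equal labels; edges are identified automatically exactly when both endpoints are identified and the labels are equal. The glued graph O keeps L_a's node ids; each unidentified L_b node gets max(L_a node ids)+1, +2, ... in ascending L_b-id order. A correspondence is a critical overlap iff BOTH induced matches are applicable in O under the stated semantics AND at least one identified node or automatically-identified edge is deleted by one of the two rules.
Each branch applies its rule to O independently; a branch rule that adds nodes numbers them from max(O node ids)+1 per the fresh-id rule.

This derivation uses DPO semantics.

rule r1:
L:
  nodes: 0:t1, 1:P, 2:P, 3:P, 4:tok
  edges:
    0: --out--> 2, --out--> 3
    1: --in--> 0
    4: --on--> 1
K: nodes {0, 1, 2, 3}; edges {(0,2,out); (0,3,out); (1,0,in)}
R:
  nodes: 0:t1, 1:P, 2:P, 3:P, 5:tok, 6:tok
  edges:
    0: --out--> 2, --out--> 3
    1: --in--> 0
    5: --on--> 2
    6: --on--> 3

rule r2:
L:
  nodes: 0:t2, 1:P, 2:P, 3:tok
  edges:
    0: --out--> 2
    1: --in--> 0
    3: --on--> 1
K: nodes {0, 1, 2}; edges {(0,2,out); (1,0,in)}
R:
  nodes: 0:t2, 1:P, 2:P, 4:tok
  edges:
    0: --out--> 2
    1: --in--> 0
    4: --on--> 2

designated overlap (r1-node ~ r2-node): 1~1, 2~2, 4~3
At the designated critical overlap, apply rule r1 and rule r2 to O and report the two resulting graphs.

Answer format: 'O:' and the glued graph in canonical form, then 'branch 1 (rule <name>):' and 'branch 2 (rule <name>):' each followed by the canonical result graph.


O:
nodes: 0:t1, 1:P, 2:P, 3:P, 4:tok, 5:t2
edges: (0,2,out); (0,3,out); (1,0,in); (1,5,in); (4,1,on); (5,2,out)
branch 1 (rule r1):
nodes: 0:t1, 1:P, 2:P, 3:P, 5:t2, 6:tok, 7:tok
edges: (0,2,out); (0,3,out); (1,0,in); (1,5,in); (5,2,out); (6,2,on); (7,3,on)
branch 2 (rule r2):
nodes: 0:t1, 1:P, 2:P, 3:P, 5:t2, 6:tok
edges: (0,2,out); (0,3,out); (1,0,in); (1,5,in); (5,2,out); (6,2,on)


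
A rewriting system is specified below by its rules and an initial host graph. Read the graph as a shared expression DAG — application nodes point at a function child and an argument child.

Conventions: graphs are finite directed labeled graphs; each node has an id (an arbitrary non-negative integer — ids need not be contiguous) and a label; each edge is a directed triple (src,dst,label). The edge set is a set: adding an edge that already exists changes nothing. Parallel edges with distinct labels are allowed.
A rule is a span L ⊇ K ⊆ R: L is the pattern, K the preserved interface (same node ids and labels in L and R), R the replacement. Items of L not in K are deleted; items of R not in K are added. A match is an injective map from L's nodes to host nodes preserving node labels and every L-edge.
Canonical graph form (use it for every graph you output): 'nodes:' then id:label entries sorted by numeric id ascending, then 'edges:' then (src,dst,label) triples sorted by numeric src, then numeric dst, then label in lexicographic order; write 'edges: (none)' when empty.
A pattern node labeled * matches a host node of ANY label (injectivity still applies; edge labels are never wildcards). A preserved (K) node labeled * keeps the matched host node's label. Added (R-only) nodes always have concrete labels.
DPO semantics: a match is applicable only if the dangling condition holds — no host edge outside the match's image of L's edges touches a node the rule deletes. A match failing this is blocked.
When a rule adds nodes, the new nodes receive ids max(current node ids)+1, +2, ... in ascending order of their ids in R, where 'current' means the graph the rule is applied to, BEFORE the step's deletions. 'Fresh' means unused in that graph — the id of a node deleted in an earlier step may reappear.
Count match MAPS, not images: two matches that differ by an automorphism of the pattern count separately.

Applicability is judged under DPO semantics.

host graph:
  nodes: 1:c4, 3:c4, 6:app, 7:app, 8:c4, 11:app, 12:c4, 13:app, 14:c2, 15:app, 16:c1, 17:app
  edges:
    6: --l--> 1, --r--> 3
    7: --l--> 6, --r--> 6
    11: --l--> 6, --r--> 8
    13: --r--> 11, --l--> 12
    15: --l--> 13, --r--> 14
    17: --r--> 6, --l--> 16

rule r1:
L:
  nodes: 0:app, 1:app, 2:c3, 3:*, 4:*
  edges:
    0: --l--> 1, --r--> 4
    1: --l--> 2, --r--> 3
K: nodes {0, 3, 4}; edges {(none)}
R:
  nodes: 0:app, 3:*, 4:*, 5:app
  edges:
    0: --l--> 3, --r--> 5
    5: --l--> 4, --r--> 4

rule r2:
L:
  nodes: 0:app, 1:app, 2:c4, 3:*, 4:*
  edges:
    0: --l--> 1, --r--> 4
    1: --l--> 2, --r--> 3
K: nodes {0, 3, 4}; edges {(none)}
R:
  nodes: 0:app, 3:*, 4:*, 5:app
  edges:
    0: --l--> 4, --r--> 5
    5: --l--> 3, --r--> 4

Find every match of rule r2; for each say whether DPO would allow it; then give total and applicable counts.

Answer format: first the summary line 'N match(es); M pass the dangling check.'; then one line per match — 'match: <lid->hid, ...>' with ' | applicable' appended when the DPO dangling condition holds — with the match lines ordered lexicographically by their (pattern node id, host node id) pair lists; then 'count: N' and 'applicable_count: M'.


2 match(es); 1 pass the dangling check.
match: 0->11, 1->6, 2->1, 3->3, 4->8
match: 0->15, 1->13, 2->12, 3->11, 4->14 | applicable
count: 2
applicable_count: 1


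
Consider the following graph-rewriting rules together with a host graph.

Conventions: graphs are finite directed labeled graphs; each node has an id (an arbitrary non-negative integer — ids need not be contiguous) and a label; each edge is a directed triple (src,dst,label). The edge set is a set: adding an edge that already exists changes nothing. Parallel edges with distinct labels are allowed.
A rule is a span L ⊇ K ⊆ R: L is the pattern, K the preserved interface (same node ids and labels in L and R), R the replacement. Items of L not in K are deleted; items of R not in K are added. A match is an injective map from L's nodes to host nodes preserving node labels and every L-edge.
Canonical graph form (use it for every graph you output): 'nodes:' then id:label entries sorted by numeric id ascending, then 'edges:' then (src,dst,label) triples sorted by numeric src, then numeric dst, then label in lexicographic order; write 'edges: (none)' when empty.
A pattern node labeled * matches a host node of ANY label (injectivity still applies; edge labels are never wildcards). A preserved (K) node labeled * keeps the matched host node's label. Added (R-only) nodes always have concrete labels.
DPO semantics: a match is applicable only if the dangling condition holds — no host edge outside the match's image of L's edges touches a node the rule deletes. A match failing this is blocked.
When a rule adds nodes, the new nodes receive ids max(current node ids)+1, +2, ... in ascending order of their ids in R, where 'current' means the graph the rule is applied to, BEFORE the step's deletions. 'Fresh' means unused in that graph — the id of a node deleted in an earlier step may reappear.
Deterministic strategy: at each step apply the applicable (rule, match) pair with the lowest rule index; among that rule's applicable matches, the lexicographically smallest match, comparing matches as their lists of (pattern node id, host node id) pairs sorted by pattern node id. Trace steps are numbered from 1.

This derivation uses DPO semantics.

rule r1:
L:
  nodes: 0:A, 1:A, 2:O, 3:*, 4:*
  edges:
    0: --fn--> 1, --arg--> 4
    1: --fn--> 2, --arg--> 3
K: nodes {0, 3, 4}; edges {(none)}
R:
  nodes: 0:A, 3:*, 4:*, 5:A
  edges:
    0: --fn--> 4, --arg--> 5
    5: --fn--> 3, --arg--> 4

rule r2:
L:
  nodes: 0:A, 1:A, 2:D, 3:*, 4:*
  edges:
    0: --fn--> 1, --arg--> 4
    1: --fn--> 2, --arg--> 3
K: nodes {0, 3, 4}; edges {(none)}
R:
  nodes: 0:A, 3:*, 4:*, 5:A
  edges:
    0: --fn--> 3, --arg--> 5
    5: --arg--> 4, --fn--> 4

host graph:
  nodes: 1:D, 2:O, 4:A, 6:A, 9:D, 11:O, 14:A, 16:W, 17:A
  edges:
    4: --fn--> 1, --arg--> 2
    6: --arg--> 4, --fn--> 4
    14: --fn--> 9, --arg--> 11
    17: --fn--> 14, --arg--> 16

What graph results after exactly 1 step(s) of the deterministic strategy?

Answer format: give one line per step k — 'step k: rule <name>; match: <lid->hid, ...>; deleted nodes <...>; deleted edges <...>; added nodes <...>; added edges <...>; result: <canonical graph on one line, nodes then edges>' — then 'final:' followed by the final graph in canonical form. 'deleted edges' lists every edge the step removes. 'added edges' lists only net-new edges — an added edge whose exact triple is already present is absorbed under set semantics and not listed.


step 1: rule r2; match: 0->17, 1->14, 2->9, 3->11, 4->16; deleted nodes 9, 14; deleted edges (14,9,fn); (14,11,arg); (17,14,fn); (17,16,arg); added nodes 18; added edges (17,11,fn); (17,18,arg); (18,16,arg); (18,16,fn); result: nodes: 1:D, 2:O, 4:A, 6:A, 11:O, 16:W, 17:A, 18:A edges: (4,1,fn); (4,2,arg); (6,4,arg); (6,4,fn); (17,11,fn); (17,18,arg); (18,16,arg); (18,16,fn)
final:
nodes: 1:D, 2:O, 4:A, 6:A, 11:O, 16:W, 17:A, 18:A
edges: (4,1,fn); (4,2,arg); (6,4,arg); (6,4,fn); (17,11,fn); (17,18,arg); (18,16,arg); (18,16,fn)


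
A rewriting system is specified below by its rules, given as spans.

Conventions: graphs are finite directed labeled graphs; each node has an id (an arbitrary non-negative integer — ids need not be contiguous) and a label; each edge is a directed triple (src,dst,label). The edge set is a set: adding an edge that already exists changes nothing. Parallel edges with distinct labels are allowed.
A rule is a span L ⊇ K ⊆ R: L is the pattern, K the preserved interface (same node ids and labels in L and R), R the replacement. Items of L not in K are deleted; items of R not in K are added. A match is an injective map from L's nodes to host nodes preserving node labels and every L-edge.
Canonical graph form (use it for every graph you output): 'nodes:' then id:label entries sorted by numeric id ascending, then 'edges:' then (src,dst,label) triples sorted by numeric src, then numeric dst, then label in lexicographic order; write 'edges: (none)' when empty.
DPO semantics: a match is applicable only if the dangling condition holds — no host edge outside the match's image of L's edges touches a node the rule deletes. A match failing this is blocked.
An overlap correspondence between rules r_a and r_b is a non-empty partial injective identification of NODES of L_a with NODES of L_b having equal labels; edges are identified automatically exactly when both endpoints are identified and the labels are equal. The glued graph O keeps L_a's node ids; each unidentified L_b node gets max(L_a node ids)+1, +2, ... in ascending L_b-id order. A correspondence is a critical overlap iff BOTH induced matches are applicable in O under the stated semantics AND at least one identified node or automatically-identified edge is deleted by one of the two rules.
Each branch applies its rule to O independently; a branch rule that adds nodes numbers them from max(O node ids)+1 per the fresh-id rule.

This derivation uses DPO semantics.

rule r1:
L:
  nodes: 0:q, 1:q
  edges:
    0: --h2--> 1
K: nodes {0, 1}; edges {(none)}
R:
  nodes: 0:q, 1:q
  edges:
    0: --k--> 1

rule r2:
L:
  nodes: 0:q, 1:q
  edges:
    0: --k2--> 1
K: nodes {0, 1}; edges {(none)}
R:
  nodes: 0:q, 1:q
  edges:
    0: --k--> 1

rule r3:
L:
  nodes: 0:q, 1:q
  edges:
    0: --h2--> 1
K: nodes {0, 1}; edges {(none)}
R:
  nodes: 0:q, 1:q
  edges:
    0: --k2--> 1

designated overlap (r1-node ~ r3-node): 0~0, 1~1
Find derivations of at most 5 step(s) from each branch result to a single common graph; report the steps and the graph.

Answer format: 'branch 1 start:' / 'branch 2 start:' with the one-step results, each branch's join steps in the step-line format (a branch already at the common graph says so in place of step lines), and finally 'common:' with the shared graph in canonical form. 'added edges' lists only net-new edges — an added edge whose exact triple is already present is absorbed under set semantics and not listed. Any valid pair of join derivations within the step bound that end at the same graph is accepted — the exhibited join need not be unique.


branch 1 start:
nodes: 0:q, 1:q
edges: (0,1,k)
branch 2 start:
nodes: 0:q, 1:q
edges: (0,1,k2)
branch 1: already at the common graph (0 steps)
branch 2 step 1: rule r2; match: 0->0, 1->1; deleted nodes (none); deleted edges (0,1,k2); added nodes (none); added edges (0,1,k); result: nodes: 0:q, 1:q edges: (0,1,k)
common:
nodes: 0:q, 1:q
edges: (0,1,k)


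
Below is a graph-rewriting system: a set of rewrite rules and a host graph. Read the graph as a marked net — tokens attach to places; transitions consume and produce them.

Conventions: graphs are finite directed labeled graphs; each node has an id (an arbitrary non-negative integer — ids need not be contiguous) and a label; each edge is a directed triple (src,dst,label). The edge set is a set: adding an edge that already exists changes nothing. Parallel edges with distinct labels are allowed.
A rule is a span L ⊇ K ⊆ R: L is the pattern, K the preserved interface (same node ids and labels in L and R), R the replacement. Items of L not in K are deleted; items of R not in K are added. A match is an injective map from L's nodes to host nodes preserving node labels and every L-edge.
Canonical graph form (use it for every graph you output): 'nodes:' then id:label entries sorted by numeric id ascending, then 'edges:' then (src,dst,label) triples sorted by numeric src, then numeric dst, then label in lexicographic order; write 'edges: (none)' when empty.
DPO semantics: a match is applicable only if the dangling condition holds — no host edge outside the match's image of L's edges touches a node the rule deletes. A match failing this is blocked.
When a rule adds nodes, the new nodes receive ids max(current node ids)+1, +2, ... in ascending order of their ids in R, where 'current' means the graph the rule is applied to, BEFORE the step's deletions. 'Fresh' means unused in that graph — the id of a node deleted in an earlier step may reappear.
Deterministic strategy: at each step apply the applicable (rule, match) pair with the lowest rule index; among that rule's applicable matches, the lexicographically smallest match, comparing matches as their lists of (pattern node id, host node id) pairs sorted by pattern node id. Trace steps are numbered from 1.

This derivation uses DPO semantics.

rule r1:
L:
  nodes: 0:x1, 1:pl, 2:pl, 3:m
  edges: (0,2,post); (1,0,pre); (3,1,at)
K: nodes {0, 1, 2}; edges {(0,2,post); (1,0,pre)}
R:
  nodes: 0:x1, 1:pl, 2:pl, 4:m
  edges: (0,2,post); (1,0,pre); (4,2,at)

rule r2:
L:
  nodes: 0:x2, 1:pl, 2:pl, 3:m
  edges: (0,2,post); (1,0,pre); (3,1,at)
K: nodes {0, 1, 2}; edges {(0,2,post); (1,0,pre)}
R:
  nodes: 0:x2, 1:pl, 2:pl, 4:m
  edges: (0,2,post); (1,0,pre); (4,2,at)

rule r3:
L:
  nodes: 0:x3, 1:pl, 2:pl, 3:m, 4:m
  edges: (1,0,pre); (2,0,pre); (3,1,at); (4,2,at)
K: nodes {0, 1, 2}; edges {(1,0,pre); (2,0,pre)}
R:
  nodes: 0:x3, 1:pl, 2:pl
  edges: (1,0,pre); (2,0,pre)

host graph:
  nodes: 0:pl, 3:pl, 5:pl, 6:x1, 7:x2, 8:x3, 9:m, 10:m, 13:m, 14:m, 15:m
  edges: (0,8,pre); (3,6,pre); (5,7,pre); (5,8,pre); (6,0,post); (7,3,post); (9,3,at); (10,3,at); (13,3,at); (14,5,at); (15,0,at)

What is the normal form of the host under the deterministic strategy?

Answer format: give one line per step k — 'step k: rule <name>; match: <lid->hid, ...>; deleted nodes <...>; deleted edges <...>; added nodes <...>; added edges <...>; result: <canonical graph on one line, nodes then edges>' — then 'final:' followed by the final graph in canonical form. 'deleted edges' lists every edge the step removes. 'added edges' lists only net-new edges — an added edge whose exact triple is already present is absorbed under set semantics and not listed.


step 1: rule r1; match: 0->6, 1->3, 2->0, 3->9; deleted nodes 9; deleted edges (9,3,at); added nodes 16; added edges (16,0,at); result: nodes: 0:pl, 3:pl, 5:pl, 6:x1, 7:x2, 8:x3, 10:m, 13:m, 14:m, 15:m, 16:m edges: (0,8,pre); (3,6,pre); (5,7,pre); (5,8,pre); (6,0,post); (7,3,post); (10,3,at); (13,3,at); (14,5,at); (15,0,at); (16,0,at)
step 2: rule r1; match: 0->6, 1->3, 2->0, 3->10; deleted nodes 10; deleted edges (10,3,at); added nodes 17; added edges (17,0,at); result: nodes: 0:pl, 3:pl, 5:pl, 6:x1, 7:x2, 8:x3, 13:m, 14:m, 15:m, 16:m, 17:m edges: (0,8,pre); (3,6,pre); (5,7,pre); (5,8,pre); (6,0,post); (7,3,post); (13,3,at); (14,5,at); (15,0,at); (16,0,at); (17,0,at)
step 3: rule r1; match: 0->6, 1->3, 2->0, 3->13; deleted nodes 13; deleted edges (13,3,at); added nodes 18; added edges (18,0,at); result: nodes: 0:pl, 3:pl, 5:pl, 6:x1, 7:x2, 8:x3, 14:m, 15:m, 16:m, 17:m, 18:m edges: (0,8,pre); (3,6,pre); (5,7,pre); (5,8,pre); (6,0,post); (7,3,post); (14,5,at); (15,0,at); (16,0,at); (17,0,at); (18,0,at)
step 4: rule r2; match: 0->7, 1->5, 2->3, 3->14; deleted nodes 14; deleted edges (14,5,at); added nodes 19; added edges (19,3,at); result: nodes: 0:pl, 3:pl, 5:pl, 6:x1, 7:x2, 8:x3, 15:m, 16:m, 17:m, 18:m, 19:m edges: (0,8,pre); (3,6,pre); (5,7,pre); (5,8,pre); (6,0,post); (7,3,post); (15,0,at); (16,0,at); (17,0,at); (18,0,at); (19,3,at)
step 5: rule r1; match: 0->6, 1->3, 2->0, 3->19; deleted nodes 19; deleted edges (19,3,at); added nodes 20; added edges (20,0,at); result: nodes: 0:pl, 3:pl, 5:pl, 6:x1, 7:x2, 8:x3, 15:m, 16:m, 17:m, 18:m, 20:m edges: (0,8,pre); (3,6,pre); (5,7,pre); (5,8,pre); (6,0,post); (7,3,post); (15,0,at); (16,0,at); (17,0,at); (18,0,at); (20,0,at)
final:
nodes: 0:pl, 3:pl, 5:pl, 6:x1, 7:x2, 8:x3, 15:m, 16:m, 17:m, 18:m, 20:m
edges: (0,8,pre); (3,6,pre); (5,7,pre); (5,8,pre); (6,0,post); (7,3,post); (15,0,at); (16,0,at); (17,0,at); (18,0,at); (20,0,at)


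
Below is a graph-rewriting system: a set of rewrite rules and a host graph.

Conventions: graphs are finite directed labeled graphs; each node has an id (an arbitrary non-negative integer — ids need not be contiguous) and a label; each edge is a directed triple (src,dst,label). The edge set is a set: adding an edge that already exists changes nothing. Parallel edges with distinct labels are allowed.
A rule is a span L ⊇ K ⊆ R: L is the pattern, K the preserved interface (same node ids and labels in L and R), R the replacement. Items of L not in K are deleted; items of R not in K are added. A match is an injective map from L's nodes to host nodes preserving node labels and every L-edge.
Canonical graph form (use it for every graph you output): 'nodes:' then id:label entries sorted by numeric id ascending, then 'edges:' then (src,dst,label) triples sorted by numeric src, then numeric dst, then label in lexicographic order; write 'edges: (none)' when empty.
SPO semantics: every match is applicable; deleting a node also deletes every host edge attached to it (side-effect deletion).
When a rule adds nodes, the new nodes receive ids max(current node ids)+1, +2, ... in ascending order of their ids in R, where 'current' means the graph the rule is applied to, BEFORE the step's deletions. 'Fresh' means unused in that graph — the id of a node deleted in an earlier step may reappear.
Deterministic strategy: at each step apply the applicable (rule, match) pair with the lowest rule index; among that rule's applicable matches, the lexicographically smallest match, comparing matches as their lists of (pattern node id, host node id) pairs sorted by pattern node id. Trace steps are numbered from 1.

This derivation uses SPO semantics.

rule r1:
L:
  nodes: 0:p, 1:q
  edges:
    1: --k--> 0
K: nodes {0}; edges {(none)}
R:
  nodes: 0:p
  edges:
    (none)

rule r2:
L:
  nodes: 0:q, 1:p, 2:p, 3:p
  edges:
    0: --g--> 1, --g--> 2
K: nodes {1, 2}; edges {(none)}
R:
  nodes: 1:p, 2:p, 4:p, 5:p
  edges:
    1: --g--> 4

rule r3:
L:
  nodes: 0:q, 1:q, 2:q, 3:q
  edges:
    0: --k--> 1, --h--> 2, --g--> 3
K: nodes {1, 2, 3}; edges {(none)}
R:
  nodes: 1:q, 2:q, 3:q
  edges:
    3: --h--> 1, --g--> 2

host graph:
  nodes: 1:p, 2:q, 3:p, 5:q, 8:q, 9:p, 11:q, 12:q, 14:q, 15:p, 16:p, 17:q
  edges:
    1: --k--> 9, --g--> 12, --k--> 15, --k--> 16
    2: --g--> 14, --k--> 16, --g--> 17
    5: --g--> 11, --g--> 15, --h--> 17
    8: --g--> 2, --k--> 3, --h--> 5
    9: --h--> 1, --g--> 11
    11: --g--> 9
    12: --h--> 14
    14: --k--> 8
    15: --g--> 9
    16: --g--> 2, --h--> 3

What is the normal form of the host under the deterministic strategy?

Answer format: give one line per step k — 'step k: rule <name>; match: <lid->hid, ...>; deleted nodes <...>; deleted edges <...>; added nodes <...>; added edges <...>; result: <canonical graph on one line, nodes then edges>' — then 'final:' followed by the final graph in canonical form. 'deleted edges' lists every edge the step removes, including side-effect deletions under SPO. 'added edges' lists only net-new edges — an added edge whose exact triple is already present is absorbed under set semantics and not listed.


step 1: rule r1; match: 0->3, 1->8; deleted nodes 8; deleted edges (8,2,g); (8,3,k); (8,5,h); (14,8,k); added nodes (none); added edges (none); result: nodes: 1:p, 2:q, 3:p, 5:q, 9:p, 11:q, 12:q, 14:q, 15:p, 16:p, 17:q edges: (1,9,k); (1,12,g); (1,15,k); (1,16,k); (2,14,g); (2,16,k); (2,17,g); (5,11,g); (5,15,g); (5,17,h); (9,1,h); (9,11,g); (11,9,g); (12,14,h); (15,9,g); (16,2,g); (16,3,h)
step 2: rule r1; match: 0->16, 1->2; deleted nodes 2; deleted edges (2,14,g); (2,16,k); (2,17,g); (16,2,g); added nodes (none); added edges (none); result: nodes: 1:p, 3:p, 5:q, 9:p, 11:q, 12:q, 14:q, 15:p, 16:p, 17:q edges: (1,9,k); (1,12,g); (1,15,k); (1,16,k); (5,11,g); (5,15,g); (5,17,h); (9,1,h); (9,11,g); (11,9,g); (12,14,h); (15,9,g); (16,3,h)
final:
nodes: 1:p, 3:p, 5:q, 9:p, 11:q, 12:q, 14:q, 15:p, 16:p, 17:q
edges: (1,9,k); (1,12,g); (1,15,k); (1,16,k); (5,11,g); (5,15,g); (5,17,h); (9,1,h); (9,11,g); (11,9,g); (12,14,h); (15,9,g); (16,3,h)


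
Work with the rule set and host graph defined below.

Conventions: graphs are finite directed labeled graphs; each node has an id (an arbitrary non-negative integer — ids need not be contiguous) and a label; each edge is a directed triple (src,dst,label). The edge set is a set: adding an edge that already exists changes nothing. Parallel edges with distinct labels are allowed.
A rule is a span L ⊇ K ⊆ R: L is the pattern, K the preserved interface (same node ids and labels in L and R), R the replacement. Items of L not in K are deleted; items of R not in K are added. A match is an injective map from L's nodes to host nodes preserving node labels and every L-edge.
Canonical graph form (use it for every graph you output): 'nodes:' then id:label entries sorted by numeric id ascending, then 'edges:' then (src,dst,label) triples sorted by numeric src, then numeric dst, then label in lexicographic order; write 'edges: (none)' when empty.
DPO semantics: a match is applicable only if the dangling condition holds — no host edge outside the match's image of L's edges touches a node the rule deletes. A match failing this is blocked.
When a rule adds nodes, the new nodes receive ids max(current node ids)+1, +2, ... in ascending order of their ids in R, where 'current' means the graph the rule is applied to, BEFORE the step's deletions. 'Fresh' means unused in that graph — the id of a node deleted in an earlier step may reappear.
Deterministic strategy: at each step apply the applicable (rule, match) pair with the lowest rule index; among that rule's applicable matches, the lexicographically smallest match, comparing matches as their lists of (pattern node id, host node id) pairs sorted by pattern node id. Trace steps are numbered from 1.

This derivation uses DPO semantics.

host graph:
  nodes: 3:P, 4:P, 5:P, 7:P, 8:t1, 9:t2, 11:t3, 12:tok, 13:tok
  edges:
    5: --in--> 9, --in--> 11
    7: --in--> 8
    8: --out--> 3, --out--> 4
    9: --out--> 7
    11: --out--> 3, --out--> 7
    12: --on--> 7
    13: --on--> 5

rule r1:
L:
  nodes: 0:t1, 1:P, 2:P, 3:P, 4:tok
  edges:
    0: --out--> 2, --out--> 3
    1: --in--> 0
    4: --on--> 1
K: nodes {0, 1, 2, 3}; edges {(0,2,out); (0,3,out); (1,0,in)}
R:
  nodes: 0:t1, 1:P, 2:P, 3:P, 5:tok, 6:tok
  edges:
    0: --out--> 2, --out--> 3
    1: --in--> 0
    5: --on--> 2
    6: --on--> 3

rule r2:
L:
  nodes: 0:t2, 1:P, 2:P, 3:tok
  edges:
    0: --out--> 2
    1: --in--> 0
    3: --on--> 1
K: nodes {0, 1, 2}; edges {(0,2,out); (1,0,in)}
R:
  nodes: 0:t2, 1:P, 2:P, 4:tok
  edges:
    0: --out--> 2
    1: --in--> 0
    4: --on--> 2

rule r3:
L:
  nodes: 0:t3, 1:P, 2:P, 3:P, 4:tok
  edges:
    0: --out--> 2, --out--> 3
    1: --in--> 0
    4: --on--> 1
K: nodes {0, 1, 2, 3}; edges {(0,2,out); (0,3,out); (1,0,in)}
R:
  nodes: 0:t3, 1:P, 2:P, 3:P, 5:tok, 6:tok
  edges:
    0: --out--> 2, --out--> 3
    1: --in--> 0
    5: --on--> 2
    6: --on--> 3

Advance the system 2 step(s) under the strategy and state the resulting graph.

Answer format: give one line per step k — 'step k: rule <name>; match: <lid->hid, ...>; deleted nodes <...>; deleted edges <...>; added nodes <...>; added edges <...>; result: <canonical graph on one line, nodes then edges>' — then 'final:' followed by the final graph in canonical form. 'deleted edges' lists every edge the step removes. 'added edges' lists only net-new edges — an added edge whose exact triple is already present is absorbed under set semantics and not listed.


step 1: rule r1; match: 0->8, 1->7, 2->3, 3->4, 4->12; deleted nodes 12; deleted edges (12,7,on); added nodes 14, 15; added edges (14,3,on); (15,4,on); result: nodes: 3:P, 4:P, 5:P, 7:P, 8:t1, 9:t2, 11:t3, 13:tok, 14:tok, 15:tok edges: (5,9,in); (5,11,in); (7,8,in); (8,3,out); (8,4,out); (9,7,out); (11,3,out); (11,7,out); (13,5,on); (14,3,on); (15,4,on)
step 2: rule r2; match: 0->9, 1->5, 2->7, 3->13; deleted nodes 13; deleted edges (13,5,on); added nodes 16; added edges (16,7,on); result: nodes: 3:P, 4:P, 5:P, 7:P, 8:t1, 9:t2, 11:t3, 14:tok, 15:tok, 16:tok edges: (5,9,in); (5,11,in); (7,8,in); (8,3,out); (8,4,out); (9,7,out); (11,3,out); (11,7,out); (14,3,on); (15,4,on); (16,7,on)
final:
nodes: 3:P, 4:P, 5:P, 7:P, 8:t1, 9:t2, 11:t3, 14:tok, 15:tok, 16:tok
edges: (5,9,in); (5,11,in); (7,8,in); (8,3,out); (8,4,out); (9,7,out); (11,3,out); (11,7,out); (14,3,on); (15,4,on); (16,7,on)


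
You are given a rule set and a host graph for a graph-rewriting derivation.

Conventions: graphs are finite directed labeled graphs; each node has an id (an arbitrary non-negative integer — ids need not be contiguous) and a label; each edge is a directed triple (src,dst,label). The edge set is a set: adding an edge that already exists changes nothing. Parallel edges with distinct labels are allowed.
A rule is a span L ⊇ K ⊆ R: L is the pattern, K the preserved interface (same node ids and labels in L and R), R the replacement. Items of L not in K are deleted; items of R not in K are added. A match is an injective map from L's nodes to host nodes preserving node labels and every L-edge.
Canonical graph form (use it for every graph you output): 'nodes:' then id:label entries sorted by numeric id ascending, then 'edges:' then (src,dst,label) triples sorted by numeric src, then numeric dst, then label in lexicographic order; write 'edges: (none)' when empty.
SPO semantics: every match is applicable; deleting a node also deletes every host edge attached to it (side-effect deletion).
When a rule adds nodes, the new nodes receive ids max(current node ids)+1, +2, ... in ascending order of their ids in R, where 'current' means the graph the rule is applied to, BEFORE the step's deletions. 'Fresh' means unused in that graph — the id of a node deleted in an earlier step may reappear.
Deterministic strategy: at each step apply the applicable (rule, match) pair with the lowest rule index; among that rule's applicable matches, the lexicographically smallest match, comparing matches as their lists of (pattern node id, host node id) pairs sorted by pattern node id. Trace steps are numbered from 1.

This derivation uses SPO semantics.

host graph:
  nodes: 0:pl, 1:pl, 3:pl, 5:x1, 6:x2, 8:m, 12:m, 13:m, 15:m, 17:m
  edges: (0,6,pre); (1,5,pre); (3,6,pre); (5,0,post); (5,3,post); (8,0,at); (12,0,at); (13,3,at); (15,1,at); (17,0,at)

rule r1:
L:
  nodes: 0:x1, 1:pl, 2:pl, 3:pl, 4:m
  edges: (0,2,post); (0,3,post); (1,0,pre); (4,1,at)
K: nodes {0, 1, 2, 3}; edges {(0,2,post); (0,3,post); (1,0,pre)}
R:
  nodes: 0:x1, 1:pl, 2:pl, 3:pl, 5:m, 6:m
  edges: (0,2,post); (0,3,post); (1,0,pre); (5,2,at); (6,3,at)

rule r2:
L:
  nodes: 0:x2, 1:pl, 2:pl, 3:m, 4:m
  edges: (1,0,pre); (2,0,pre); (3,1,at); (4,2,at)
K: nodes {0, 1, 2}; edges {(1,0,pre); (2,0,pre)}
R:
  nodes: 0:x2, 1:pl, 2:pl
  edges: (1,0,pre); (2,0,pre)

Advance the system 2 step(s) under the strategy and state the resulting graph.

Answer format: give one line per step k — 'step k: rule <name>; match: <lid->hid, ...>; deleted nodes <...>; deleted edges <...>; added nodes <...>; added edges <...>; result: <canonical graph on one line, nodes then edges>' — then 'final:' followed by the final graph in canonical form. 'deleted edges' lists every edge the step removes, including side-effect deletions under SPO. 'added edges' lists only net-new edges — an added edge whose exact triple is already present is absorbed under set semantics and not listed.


step 1: rule r1; match: 0->5, 1->1, 2->0, 3->3, 4->15; deleted nodes 15; deleted edges (15,1,at); added nodes 18, 19; added edges (18,0,at); (19,3,at); result: nodes: 0:pl, 1:pl, 3:pl, 5:x1, 6:x2, 8:m, 12:m, 13:m, 17:m, 18:m, 19:m edges: (0,6,pre); (1,5,pre); (3,6,pre); (5,0,post); (5,3,post); (8,0,at); (12,0,at); (13,3,at); (17,0,at); (18,0,at); (19,3,at)
step 2: rule r2; match: 0->6, 1->0, 2->3, 3->8, 4->13; deleted nodes 8, 13; deleted edges (8,0,at); (13,3,at); added nodes (none); added edges (none); result: nodes: 0:pl, 1:pl, 3:pl, 5:x1, 6:x2, 12:m, 17:m, 18:m, 19:m edges: (0,6,pre); (1,5,pre); (3,6,pre); (5,0,post); (5,3,post); (12,0,at); (17,0,at); (18,0,at); (19,3,at)
final:
nodes: 0:pl, 1:pl, 3:pl, 5:x1, 6:x2, 12:m, 17:m, 18:m, 19:m
edges: (0,6,pre); (1,5,pre); (3,6,pre); (5,0,post); (5,3,post); (12,0,at); (17,0,at); (18,0,at); (19,3,at)
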